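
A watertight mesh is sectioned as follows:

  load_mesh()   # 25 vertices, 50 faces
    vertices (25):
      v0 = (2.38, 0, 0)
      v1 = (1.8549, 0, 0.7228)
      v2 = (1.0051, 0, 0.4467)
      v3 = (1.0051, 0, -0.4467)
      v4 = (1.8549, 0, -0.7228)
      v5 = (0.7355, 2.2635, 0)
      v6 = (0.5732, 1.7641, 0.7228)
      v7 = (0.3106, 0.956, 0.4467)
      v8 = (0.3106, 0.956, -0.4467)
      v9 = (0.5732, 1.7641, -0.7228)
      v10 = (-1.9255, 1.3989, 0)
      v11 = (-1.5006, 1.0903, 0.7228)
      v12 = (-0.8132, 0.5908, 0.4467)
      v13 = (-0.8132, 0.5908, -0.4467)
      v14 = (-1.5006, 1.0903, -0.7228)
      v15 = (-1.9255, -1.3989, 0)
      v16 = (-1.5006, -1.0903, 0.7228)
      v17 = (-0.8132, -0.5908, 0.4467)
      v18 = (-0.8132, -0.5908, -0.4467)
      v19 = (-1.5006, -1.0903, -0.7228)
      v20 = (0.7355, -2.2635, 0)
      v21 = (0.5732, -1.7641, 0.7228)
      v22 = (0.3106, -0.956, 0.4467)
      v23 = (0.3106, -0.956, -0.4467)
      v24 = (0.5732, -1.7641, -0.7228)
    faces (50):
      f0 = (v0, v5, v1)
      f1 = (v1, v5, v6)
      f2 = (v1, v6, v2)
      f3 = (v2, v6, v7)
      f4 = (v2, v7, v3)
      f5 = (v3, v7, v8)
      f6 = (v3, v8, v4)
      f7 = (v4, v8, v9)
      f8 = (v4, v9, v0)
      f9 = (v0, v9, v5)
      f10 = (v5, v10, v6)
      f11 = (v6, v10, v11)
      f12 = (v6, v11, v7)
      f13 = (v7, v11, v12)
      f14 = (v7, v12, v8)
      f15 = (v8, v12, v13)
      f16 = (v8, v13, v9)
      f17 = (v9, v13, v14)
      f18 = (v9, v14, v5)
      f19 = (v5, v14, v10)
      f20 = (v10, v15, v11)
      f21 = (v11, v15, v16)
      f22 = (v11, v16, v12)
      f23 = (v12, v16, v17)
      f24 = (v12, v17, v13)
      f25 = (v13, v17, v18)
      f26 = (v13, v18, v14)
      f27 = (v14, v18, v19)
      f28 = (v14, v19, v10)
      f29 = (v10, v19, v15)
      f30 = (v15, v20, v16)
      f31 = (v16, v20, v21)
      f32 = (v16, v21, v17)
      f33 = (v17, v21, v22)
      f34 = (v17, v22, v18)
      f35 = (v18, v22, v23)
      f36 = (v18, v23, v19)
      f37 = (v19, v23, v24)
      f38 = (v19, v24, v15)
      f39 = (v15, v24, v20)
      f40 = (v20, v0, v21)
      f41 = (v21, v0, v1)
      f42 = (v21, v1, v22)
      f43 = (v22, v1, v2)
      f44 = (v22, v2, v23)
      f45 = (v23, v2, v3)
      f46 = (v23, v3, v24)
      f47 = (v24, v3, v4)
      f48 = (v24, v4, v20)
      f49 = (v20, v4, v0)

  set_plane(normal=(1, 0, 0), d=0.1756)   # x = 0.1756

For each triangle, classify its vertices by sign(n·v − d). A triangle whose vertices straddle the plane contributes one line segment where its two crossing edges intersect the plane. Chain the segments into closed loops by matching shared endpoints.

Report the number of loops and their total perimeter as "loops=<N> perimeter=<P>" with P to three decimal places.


Straddling triangles (20 of 50):
  (v5,v10,v6) [+-+] → (0.1756, 2.08158, 0)–(0.1756, 1.70599, 0.607786)  len=0.7145
  (v6,v10,v11) [+--] → (0.1756, 1.70599, 0.607786)–(0.1756, 1.63492, 0.7228)  len=0.1352
  (v6,v11,v7) [+-+] → (0.1756, 1.63492, 0.7228)–(0.1756, 0.96601, 0.467279)  len=0.7160
  (v7,v11,v12) [+--] → (0.1756, 0.96601, 0.467279)–(0.1756, 0.912129, 0.4467)  len=0.0577
  (v7,v12,v8) [+-+] → (0.1756, 0.912129, 0.4467)–(0.1756, 0.912129, -0.339378)  len=0.7861
  (v8,v12,v13) [+--] → (0.1756, 0.912129, -0.339378)–(0.1756, 0.912129, -0.4467)  len=0.1073
  (v8,v13,v9) [+-+] → (0.1756, 0.912129, -0.4467)–(0.1756, 1.42761, -0.643618)  len=0.5518
  (v9,v13,v14) [+--] → (0.1756, 1.42761, -0.643618)–(0.1756, 1.63492, -0.7228)  len=0.2219
  (v9,v14,v5) [+-+] → (0.1756, 1.63492, -0.7228)–(0.1756, 1.96974, -0.180983)  len=0.6369
  (v5,v14,v10) [+--] → (0.1756, 1.96974, -0.180983)–(0.1756, 2.08158, 0)  len=0.2128
  (v15,v20,v16) [-+-] → (0.1756, -2.08158, 0)–(0.1756, -1.96974, 0.180983)  len=0.2128
  (v16,v20,v21) [-++] → (0.1756, -1.96974, 0.180983)–(0.1756, -1.63492, 0.7228)  len=0.6369
  (v16,v21,v17) [-+-] → (0.1756, -1.63492, 0.7228)–(0.1756, -1.42761, 0.643618)  len=0.2219
  (v17,v21,v22) [-++] → (0.1756, -1.42761, 0.643618)–(0.1756, -0.912129, 0.4467)  len=0.5518
  (v17,v22,v18) [-+-] → (0.1756, -0.912129, 0.4467)–(0.1756, -0.912129, 0.339378)  len=0.1073
  (v18,v22,v23) [-++] → (0.1756, -0.912129, 0.339378)–(0.1756, -0.912129, -0.4467)  len=0.7861
  (v18,v23,v19) [-+-] → (0.1756, -0.912129, -0.4467)–(0.1756, -0.96601, -0.467279)  len=0.0577
  (v19,v23,v24) [-++] → (0.1756, -0.96601, -0.467279)–(0.1756, -1.63492, -0.7228)  len=0.7160
  (v19,v24,v15) [-+-] → (0.1756, -1.63492, -0.7228)–(0.1756, -1.70599, -0.607786)  len=0.1352
  (v15,v24,v20) [-++] → (0.1756, -1.70599, -0.607786)–(0.1756, -2.08158, 0)  len=0.7145

Chained into 2 loop(s):
  loop 1: 10 segments, perimeter = 4.1402
  loop 2: 10 segments, perimeter = 4.1402
Total perimeter = 8.280

loops=2 perimeter=8.280


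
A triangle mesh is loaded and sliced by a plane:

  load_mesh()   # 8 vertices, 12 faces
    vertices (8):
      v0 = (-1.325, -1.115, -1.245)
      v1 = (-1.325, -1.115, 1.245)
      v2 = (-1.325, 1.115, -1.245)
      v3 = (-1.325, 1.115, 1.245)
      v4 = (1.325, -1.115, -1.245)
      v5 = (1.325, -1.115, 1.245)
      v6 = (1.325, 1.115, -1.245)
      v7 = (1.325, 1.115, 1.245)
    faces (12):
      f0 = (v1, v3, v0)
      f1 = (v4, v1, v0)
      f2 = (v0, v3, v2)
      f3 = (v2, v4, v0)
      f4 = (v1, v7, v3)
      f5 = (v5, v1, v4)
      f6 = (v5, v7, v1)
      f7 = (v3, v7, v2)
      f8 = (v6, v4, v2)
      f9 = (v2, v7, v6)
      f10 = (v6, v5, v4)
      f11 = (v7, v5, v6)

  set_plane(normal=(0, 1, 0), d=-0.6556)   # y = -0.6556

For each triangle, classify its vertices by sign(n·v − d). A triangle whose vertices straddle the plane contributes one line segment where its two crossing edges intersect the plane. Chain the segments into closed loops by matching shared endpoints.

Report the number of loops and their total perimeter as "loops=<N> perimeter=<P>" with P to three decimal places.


loops=1 perimeter=10.280

Straddling triangles (8 of 12):
  (v1,v3,v0) [-+-] → (-1.325, -0.6556, 1.245)–(-1.325, -0.6556, -0.732038)  len=1.9770
  (v0,v3,v2) [-++] → (-1.325, -0.6556, -0.732038)–(-1.325, -0.6556, -1.245)  len=0.5130
  (v2,v4,v0) [+--] → (0.779076, -0.6556, -1.245)–(-1.325, -0.6556, -1.245)  len=2.1041
  (v1,v7,v3) [-++] → (-0.779076, -0.6556, 1.245)–(-1.325, -0.6556, 1.245)  len=0.5459
  (v5,v7,v1) [-+-] → (1.325, -0.6556, 1.245)–(-0.779076, -0.6556, 1.245)  len=2.1041
  (v6,v4,v2) [+-+] → (1.325, -0.6556, -1.245)–(0.779076, -0.6556, -1.245)  len=0.5459
  (v6,v5,v4) [+--] → (1.325, -0.6556, 0.732038)–(1.325, -0.6556, -1.245)  len=1.9770
  (v7,v5,v6) [+-+] → (1.325, -0.6556, 1.245)–(1.325, -0.6556, 0.732038)  len=0.5130

Chained into 1 loop(s):
  loop 1: 8 segments, perimeter = 10.2800
Total perimeter = 10.280


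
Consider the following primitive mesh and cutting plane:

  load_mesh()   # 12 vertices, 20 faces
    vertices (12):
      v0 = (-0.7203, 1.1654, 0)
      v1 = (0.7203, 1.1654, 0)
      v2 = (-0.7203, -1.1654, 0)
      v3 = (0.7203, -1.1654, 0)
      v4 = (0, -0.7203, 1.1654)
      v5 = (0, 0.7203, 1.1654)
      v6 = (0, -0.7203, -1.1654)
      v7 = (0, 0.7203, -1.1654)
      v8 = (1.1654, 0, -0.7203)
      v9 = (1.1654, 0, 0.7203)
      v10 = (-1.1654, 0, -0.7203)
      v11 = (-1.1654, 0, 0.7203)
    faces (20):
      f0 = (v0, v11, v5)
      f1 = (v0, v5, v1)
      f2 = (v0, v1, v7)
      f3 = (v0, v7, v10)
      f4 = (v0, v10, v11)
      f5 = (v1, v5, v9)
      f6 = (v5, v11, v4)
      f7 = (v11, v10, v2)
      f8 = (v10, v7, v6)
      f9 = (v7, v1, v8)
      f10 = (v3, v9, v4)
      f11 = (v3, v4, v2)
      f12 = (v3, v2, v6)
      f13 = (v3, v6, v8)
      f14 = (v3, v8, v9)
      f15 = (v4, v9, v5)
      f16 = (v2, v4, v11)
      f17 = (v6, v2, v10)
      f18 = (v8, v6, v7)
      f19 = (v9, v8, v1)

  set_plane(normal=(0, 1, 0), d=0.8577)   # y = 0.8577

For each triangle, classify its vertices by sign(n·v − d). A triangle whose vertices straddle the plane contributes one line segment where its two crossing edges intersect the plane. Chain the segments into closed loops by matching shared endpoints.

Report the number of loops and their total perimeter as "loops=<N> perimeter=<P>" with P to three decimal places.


Straddling triangles (8 of 20):
  (v0,v11,v5) [+--] → (-0.83782, 0.8577, 0.19018)–(-0.222353, 0.8577, 0.805647)  len=0.8704
  (v0,v5,v1) [+-+] → (-0.222353, 0.8577, 0.805647)–(0.222353, 0.8577, 0.805647)  len=0.4447
  (v0,v1,v7) [++-] → (0.222353, 0.8577, -0.805647)–(-0.222353, 0.8577, -0.805647)  len=0.4447
  (v0,v7,v10) [+--] → (-0.222353, 0.8577, -0.805647)–(-0.83782, 0.8577, -0.19018)  len=0.8704
  (v0,v10,v11) [+--] → (-0.83782, 0.8577, -0.19018)–(-0.83782, 0.8577, 0.19018)  len=0.3804
  (v1,v5,v9) [+--] → (0.222353, 0.8577, 0.805647)–(0.83782, 0.8577, 0.19018)  len=0.8704
  (v7,v1,v8) [-+-] → (0.222353, 0.8577, -0.805647)–(0.83782, 0.8577, -0.19018)  len=0.8704
  (v9,v8,v1) [--+] → (0.83782, 0.8577, -0.19018)–(0.83782, 0.8577, 0.19018)  len=0.3804

Chained into 1 loop(s):
  loop 1: 8 segments, perimeter = 5.1317
Total perimeter = 5.132

loops=1 perimeter=5.132


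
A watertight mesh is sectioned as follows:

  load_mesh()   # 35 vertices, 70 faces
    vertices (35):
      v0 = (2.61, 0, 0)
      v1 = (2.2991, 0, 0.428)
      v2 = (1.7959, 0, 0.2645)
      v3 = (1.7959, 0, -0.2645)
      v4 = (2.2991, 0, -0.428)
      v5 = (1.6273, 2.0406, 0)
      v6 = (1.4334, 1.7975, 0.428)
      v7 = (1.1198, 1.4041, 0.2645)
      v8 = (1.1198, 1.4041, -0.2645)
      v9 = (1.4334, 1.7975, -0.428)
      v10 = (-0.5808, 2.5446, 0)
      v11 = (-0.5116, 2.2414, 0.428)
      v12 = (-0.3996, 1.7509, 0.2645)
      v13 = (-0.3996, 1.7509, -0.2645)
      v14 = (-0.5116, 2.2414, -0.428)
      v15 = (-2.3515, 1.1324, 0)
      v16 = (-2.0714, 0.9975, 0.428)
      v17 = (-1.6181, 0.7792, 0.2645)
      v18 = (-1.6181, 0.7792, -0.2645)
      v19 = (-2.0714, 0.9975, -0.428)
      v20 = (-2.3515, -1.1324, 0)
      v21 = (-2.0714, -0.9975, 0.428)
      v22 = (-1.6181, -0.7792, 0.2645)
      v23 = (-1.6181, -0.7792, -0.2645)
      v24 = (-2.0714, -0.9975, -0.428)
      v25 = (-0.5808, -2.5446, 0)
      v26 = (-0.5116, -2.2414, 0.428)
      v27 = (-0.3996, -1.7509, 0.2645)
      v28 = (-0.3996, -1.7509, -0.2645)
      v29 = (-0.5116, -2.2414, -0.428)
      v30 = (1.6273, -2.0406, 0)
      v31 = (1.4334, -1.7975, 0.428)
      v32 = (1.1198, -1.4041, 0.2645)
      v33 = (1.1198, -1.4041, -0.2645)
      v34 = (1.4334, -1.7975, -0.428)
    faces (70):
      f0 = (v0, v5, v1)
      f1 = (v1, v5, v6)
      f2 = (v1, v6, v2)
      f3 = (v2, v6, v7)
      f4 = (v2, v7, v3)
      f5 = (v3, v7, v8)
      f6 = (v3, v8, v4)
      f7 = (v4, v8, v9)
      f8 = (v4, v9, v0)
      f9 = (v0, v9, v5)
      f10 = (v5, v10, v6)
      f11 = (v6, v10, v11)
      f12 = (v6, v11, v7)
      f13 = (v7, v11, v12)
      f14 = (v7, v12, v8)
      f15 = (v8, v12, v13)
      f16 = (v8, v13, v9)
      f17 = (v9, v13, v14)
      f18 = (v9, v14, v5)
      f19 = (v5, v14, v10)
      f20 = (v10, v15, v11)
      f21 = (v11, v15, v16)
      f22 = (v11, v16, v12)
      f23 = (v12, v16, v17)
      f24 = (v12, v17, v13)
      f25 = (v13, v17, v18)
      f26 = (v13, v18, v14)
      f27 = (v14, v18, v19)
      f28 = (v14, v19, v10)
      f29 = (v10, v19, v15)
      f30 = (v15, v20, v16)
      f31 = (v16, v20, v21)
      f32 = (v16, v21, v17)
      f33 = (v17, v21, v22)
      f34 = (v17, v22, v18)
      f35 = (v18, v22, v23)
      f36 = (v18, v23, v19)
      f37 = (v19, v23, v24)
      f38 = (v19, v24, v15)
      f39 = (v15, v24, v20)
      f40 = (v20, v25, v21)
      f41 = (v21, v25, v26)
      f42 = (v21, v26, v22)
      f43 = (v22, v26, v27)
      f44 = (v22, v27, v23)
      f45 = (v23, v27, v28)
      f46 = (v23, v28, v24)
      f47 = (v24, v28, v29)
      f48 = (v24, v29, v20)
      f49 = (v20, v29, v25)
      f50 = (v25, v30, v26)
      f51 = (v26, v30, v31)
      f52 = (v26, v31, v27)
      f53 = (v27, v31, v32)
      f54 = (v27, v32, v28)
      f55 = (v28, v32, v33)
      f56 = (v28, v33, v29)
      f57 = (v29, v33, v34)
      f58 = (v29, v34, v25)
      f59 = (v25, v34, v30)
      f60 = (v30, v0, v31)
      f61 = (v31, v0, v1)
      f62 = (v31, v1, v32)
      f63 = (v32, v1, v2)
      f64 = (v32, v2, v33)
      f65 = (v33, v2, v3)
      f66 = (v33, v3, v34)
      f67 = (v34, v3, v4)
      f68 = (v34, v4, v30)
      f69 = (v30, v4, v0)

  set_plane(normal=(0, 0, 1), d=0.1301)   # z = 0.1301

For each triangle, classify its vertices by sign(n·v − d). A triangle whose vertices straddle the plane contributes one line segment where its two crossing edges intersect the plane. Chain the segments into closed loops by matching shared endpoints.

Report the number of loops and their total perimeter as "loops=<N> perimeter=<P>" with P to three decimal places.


loops=2 perimeter=26.189

Straddling triangles (28 of 70):
  (v0,v5,v1) [--+] → (1.83151, 1.42031, 0.1301)–(2.5155, 0, 0.1301)  len=1.5764
  (v1,v5,v6) [+-+] → (1.83151, 1.42031, 0.1301)–(1.56836, 1.9667, 0.1301)  len=0.6065
  (v2,v7,v3) [++-] → (1.29157, 1.04737, 0.1301)–(1.7959, 0, 0.1301)  len=1.1625
  (v3,v7,v8) [-+-] → (1.29157, 1.04737, 0.1301)–(1.1198, 1.4041, 0.1301)  len=0.3959
  (v5,v10,v6) [--+] → (0.0314603, 2.3175, 0.1301)–(1.56836, 1.9667, 0.1301)  len=1.5764
  (v6,v10,v11) [+-+] → (0.0314603, 2.3175, 0.1301)–(-0.559765, 2.45244, 0.1301)  len=0.6064
  (v7,v12,v8) [++-] → (-0.0135747, 1.66279, 0.1301)–(1.1198, 1.4041, 0.1301)  len=1.1625
  (v8,v12,v13) [-+-] → (-0.0135747, 1.66279, 0.1301)–(-0.3996, 1.7509, 0.1301)  len=0.3960
  (v10,v15,v11) [--+] → (-1.79222, 1.4695, 0.1301)–(-0.559765, 2.45244, 0.1301)  len=1.5764
  (v11,v15,v16) [+-+] → (-1.79222, 1.4695, 0.1301)–(-2.26636, 1.09139, 0.1301)  len=0.6064
  (v12,v17,v13) [++-] → (-1.30852, 1.02607, 0.1301)–(-0.3996, 1.7509, 0.1301)  len=1.1625
  (v13,v17,v18) [-+-] → (-1.30852, 1.02607, 0.1301)–(-1.6181, 0.7792, 0.1301)  len=0.3960
  (v15,v20,v16) [--+] → (-2.26636, -0.48497, 0.1301)–(-2.26636, 1.09139, 0.1301)  len=1.5764
  (v16,v20,v21) [+-+] → (-2.26636, -0.48497, 0.1301)–(-2.26636, -1.09139, 0.1301)  len=0.6064
  (v17,v22,v18) [++-] → (-1.6181, -0.383266, 0.1301)–(-1.6181, 0.7792, 0.1301)  len=1.1625
  (v18,v22,v23) [-+-] → (-1.6181, -0.383266, 0.1301)–(-1.6181, -0.7792, 0.1301)  len=0.3959
  (v20,v25,v21) [--+] → (-1.0339, -2.07432, 0.1301)–(-2.26636, -1.09139, 0.1301)  len=1.5764
  (v21,v25,v26) [+-+] → (-1.0339, -2.07432, 0.1301)–(-0.559765, -2.45244, 0.1301)  len=0.6064
  (v22,v27,v23) [++-] → (-0.709177, -1.50403, 0.1301)–(-1.6181, -0.7792, 0.1301)  len=1.1625
  (v23,v27,v28) [-+-] → (-0.709177, -1.50403, 0.1301)–(-0.3996, -1.7509, 0.1301)  len=0.3960
  (v25,v30,v26) [--+] → (0.977134, -2.10164, 0.1301)–(-0.559765, -2.45244, 0.1301)  len=1.5764
  (v26,v30,v31) [+-+] → (0.977134, -2.10164, 0.1301)–(1.56836, -1.9667, 0.1301)  len=0.6064
  (v27,v32,v28) [++-] → (0.733775, -1.49221, 0.1301)–(-0.3996, -1.7509, 0.1301)  len=1.1625
  (v28,v32,v33) [-+-] → (0.733775, -1.49221, 0.1301)–(1.1198, -1.4041, 0.1301)  len=0.3960
  (v30,v0,v31) [--+] → (2.25235, -0.54639, 0.1301)–(1.56836, -1.9667, 0.1301)  len=1.5764
  (v31,v0,v1) [+-+] → (2.25235, -0.54639, 0.1301)–(2.5155, 0, 0.1301)  len=0.6065
  (v32,v2,v33) [++-] → (1.62413, -0.356732, 0.1301)–(1.1198, -1.4041, 0.1301)  len=1.1625
  (v33,v2,v3) [-+-] → (1.62413, -0.356732, 0.1301)–(1.7959, 0, 0.1301)  len=0.3959

Chained into 2 loop(s):
  loop 1: 14 segments, perimeter = 15.2800
  loop 2: 14 segments, perimeter = 10.9092
Total perimeter = 26.189


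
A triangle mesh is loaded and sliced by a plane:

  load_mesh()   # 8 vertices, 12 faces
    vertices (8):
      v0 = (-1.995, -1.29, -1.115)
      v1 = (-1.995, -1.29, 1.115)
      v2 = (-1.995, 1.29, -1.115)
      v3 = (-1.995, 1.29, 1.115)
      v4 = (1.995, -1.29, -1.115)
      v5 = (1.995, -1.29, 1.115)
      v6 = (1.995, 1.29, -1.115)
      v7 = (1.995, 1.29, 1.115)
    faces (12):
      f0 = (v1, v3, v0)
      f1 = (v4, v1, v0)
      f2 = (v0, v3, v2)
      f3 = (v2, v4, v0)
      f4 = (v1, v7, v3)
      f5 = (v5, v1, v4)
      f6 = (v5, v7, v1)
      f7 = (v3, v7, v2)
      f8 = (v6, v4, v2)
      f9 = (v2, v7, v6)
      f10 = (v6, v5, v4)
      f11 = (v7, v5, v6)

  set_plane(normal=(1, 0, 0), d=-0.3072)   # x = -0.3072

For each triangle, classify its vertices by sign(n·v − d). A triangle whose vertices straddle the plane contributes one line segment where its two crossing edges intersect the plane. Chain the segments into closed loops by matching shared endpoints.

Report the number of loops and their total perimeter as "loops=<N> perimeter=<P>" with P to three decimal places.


Straddling triangles (8 of 12):
  (v4,v1,v0) [+--] → (-0.3072, -1.29, 0.171693)–(-0.3072, -1.29, -1.115)  len=1.2867
  (v2,v4,v0) [-+-] → (-0.3072, 0.198641, -1.115)–(-0.3072, -1.29, -1.115)  len=1.4886
  (v1,v7,v3) [-+-] → (-0.3072, -0.198641, 1.115)–(-0.3072, 1.29, 1.115)  len=1.4886
  (v5,v1,v4) [+-+] → (-0.3072, -1.29, 1.115)–(-0.3072, -1.29, 0.171693)  len=0.9433
  (v5,v7,v1) [++-] → (-0.3072, -0.198641, 1.115)–(-0.3072, -1.29, 1.115)  len=1.0914
  (v3,v7,v2) [-+-] → (-0.3072, 1.29, 1.115)–(-0.3072, 1.29, -0.171693)  len=1.2867
  (v6,v4,v2) [++-] → (-0.3072, 0.198641, -1.115)–(-0.3072, 1.29, -1.115)  len=1.0914
  (v2,v7,v6) [-++] → (-0.3072, 1.29, -0.171693)–(-0.3072, 1.29, -1.115)  len=0.9433

Chained into 1 loop(s):
  loop 1: 8 segments, perimeter = 9.6200
Total perimeter = 9.620

loops=1 perimeter=9.620


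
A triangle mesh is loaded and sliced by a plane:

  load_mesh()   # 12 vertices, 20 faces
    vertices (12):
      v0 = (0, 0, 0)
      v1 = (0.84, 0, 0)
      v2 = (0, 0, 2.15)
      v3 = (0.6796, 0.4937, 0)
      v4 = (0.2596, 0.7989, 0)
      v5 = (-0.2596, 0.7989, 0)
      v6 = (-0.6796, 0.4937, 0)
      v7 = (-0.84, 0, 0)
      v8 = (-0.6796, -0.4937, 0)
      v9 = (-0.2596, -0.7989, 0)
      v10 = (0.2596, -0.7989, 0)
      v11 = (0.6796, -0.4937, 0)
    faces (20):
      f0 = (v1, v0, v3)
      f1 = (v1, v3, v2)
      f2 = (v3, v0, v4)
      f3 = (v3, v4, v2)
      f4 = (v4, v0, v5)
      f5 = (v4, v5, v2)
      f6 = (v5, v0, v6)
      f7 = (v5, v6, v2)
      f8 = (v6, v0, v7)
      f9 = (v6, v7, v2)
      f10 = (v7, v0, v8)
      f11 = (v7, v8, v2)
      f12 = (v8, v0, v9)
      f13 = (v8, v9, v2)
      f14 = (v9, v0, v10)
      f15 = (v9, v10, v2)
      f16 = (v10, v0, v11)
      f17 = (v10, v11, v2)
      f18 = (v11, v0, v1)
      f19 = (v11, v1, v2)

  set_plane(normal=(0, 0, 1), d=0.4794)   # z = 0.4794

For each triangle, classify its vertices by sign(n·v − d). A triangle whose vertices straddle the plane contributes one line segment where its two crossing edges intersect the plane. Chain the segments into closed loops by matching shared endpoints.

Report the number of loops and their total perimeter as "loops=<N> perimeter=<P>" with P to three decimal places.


loops=1 perimeter=4.034

Straddling triangles (10 of 20):
  (v1,v3,v2) [--+] → (0.528065, 0.383616, 0.4794)–(0.6527, 0, 0.4794)  len=0.4034
  (v3,v4,v2) [--+] → (0.201715, 0.620764, 0.4794)–(0.528065, 0.383616, 0.4794)  len=0.4034
  (v4,v5,v2) [--+] → (-0.201715, 0.620764, 0.4794)–(0.201715, 0.620764, 0.4794)  len=0.4034
  (v5,v6,v2) [--+] → (-0.528065, 0.383616, 0.4794)–(-0.201715, 0.620764, 0.4794)  len=0.4034
  (v6,v7,v2) [--+] → (-0.6527, 0, 0.4794)–(-0.528065, 0.383616, 0.4794)  len=0.4034
  (v7,v8,v2) [--+] → (-0.528065, -0.383616, 0.4794)–(-0.6527, 0, 0.4794)  len=0.4034
  (v8,v9,v2) [--+] → (-0.201715, -0.620764, 0.4794)–(-0.528065, -0.383616, 0.4794)  len=0.4034
  (v9,v10,v2) [--+] → (0.201715, -0.620764, 0.4794)–(-0.201715, -0.620764, 0.4794)  len=0.4034
  (v10,v11,v2) [--+] → (0.528065, -0.383616, 0.4794)–(0.201715, -0.620764, 0.4794)  len=0.4034
  (v11,v1,v2) [--+] → (0.6527, 0, 0.4794)–(0.528065, -0.383616, 0.4794)  len=0.4034

Chained into 1 loop(s):
  loop 1: 10 segments, perimeter = 4.0339
Total perimeter = 4.034


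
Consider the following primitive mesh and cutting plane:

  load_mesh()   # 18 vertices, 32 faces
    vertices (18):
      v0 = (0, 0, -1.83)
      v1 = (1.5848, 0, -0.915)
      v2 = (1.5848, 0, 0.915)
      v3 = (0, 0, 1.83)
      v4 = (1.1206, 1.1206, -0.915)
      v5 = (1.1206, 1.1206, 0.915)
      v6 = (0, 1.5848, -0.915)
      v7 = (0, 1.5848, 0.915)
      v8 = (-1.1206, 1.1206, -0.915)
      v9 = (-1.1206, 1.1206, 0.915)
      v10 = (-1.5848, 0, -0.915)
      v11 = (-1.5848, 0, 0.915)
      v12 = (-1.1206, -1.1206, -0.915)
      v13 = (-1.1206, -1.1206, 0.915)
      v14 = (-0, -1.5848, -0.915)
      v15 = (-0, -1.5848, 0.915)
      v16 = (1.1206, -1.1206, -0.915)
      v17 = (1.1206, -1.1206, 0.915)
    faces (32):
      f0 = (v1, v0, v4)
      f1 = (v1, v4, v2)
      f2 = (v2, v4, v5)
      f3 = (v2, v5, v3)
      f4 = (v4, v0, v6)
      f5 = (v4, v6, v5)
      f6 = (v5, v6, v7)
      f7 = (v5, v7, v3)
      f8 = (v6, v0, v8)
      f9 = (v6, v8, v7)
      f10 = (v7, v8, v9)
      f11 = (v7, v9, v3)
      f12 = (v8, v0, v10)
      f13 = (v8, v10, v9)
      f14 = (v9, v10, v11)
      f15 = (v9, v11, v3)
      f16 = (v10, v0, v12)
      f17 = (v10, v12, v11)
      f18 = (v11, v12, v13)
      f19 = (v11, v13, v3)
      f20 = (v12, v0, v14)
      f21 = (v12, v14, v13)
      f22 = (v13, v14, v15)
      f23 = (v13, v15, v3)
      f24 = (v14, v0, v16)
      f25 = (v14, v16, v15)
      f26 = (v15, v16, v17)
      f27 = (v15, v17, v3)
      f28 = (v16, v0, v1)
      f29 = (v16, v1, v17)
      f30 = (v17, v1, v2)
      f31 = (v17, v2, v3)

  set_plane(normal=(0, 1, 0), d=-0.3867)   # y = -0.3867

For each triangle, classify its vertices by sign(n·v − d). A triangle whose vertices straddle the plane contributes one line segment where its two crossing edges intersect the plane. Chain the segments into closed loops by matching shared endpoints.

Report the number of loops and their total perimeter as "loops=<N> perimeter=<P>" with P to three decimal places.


Straddling triangles (12 of 32):
  (v10,v0,v12) [++-] → (-0.3867, -0.3867, -1.51425)–(-1.42461, -0.3867, -0.915)  len=1.1985
  (v10,v12,v11) [+-+] → (-1.42461, -0.3867, -0.915)–(-1.42461, -0.3867, 0.283498)  len=1.1985
  (v11,v12,v13) [+--] → (-1.42461, -0.3867, 0.283498)–(-1.42461, -0.3867, 0.915)  len=0.6315
  (v11,v13,v3) [+-+] → (-1.42461, -0.3867, 0.915)–(-0.3867, -0.3867, 1.51425)  len=1.1985
  (v12,v0,v14) [-+-] → (-0.3867, -0.3867, -1.51425)–(0, -0.3867, -1.60673)  len=0.3976
  (v13,v15,v3) [--+] → (0, -0.3867, 1.60673)–(-0.3867, -0.3867, 1.51425)  len=0.3976
  (v14,v0,v16) [-+-] → (0, -0.3867, -1.60673)–(0.3867, -0.3867, -1.51425)  len=0.3976
  (v15,v17,v3) [--+] → (0.3867, -0.3867, 1.51425)–(0, -0.3867, 1.60673)  len=0.3976
  (v16,v0,v1) [-++] → (0.3867, -0.3867, -1.51425)–(1.42461, -0.3867, -0.915)  len=1.1985
  (v16,v1,v17) [-+-] → (1.42461, -0.3867, -0.915)–(1.42461, -0.3867, -0.283498)  len=0.6315
  (v17,v1,v2) [-++] → (1.42461, -0.3867, -0.283498)–(1.42461, -0.3867, 0.915)  len=1.1985
  (v17,v2,v3) [-++] → (1.42461, -0.3867, 0.915)–(0.3867, -0.3867, 1.51425)  len=1.1985

Chained into 1 loop(s):
  loop 1: 12 segments, perimeter = 10.0444
Total perimeter = 10.044

loops=1 perimeter=10.044


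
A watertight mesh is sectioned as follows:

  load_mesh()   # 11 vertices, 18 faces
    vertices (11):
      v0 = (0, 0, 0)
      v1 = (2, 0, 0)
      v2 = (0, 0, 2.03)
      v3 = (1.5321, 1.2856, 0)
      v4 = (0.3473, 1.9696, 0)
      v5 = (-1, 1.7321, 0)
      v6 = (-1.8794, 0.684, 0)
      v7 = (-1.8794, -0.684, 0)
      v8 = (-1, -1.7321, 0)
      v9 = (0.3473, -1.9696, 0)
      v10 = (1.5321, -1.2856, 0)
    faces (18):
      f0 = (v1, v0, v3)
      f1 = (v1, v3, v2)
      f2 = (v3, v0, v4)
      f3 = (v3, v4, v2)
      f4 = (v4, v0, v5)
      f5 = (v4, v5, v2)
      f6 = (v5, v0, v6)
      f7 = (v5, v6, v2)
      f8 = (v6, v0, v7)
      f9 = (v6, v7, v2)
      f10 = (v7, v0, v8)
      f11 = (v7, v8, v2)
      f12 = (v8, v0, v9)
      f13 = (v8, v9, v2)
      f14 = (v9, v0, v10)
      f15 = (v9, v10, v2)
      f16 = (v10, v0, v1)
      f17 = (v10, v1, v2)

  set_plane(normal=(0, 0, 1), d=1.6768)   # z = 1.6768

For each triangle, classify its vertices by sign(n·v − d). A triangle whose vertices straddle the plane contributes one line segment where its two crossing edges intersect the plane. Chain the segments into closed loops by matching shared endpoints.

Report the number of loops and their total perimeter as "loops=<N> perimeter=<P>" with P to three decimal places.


Straddling triangles (9 of 18):
  (v1,v3,v2) [--+] → (0.26657, 0.223682, 1.6768)–(0.34798, 0, 1.6768)  len=0.2380
  (v3,v4,v2) [--+] → (0.0604268, 0.342691, 1.6768)–(0.26657, 0.223682, 1.6768)  len=0.2380
  (v4,v5,v2) [--+] → (-0.17399, 0.301368, 1.6768)–(0.0604268, 0.342691, 1.6768)  len=0.2380
  (v5,v6,v2) [--+] → (-0.326997, 0.119009, 1.6768)–(-0.17399, 0.301368, 1.6768)  len=0.2380
  (v6,v7,v2) [--+] → (-0.326997, -0.119009, 1.6768)–(-0.326997, 0.119009, 1.6768)  len=0.2380
  (v7,v8,v2) [--+] → (-0.17399, -0.301368, 1.6768)–(-0.326997, -0.119009, 1.6768)  len=0.2380
  (v8,v9,v2) [--+] → (0.0604268, -0.342691, 1.6768)–(-0.17399, -0.301368, 1.6768)  len=0.2380
  (v9,v10,v2) [--+] → (0.26657, -0.223682, 1.6768)–(0.0604268, -0.342691, 1.6768)  len=0.2380
  (v10,v1,v2) [--+] → (0.34798, 0, 1.6768)–(0.26657, -0.223682, 1.6768)  len=0.2380

Chained into 1 loop(s):
  loop 1: 9 segments, perimeter = 2.1423
Total perimeter = 2.142

loops=1 perimeter=2.142


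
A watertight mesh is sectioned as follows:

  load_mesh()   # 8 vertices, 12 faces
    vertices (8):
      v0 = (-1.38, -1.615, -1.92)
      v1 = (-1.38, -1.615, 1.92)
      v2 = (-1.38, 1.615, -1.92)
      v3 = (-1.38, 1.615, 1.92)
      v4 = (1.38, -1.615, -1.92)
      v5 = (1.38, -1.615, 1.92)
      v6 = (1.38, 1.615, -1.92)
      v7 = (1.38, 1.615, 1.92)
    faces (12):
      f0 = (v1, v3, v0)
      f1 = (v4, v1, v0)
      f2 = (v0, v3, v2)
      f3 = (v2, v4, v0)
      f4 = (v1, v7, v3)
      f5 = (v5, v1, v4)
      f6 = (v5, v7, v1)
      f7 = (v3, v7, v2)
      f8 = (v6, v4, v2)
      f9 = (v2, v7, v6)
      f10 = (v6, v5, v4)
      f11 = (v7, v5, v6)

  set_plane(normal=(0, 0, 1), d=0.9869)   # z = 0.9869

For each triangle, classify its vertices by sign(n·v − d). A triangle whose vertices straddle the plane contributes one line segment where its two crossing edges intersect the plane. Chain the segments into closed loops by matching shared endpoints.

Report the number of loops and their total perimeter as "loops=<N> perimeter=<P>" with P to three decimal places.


loops=1 perimeter=11.980

Straddling triangles (8 of 12):
  (v1,v3,v0) [++-] → (-1.38, 0.830127, 0.9869)–(-1.38, -1.615, 0.9869)  len=2.4451
  (v4,v1,v0) [-+-] → (-0.709334, -1.615, 0.9869)–(-1.38, -1.615, 0.9869)  len=0.6707
  (v0,v3,v2) [-+-] → (-1.38, 0.830127, 0.9869)–(-1.38, 1.615, 0.9869)  len=0.7849
  (v5,v1,v4) [++-] → (-0.709334, -1.615, 0.9869)–(1.38, -1.615, 0.9869)  len=2.0893
  (v3,v7,v2) [++-] → (0.709334, 1.615, 0.9869)–(-1.38, 1.615, 0.9869)  len=2.0893
  (v2,v7,v6) [-+-] → (0.709334, 1.615, 0.9869)–(1.38, 1.615, 0.9869)  len=0.6707
  (v6,v5,v4) [-+-] → (1.38, -0.830127, 0.9869)–(1.38, -1.615, 0.9869)  len=0.7849
  (v7,v5,v6) [++-] → (1.38, -0.830127, 0.9869)–(1.38, 1.615, 0.9869)  len=2.4451

Chained into 1 loop(s):
  loop 1: 8 segments, perimeter = 11.9800
Total perimeter = 11.980


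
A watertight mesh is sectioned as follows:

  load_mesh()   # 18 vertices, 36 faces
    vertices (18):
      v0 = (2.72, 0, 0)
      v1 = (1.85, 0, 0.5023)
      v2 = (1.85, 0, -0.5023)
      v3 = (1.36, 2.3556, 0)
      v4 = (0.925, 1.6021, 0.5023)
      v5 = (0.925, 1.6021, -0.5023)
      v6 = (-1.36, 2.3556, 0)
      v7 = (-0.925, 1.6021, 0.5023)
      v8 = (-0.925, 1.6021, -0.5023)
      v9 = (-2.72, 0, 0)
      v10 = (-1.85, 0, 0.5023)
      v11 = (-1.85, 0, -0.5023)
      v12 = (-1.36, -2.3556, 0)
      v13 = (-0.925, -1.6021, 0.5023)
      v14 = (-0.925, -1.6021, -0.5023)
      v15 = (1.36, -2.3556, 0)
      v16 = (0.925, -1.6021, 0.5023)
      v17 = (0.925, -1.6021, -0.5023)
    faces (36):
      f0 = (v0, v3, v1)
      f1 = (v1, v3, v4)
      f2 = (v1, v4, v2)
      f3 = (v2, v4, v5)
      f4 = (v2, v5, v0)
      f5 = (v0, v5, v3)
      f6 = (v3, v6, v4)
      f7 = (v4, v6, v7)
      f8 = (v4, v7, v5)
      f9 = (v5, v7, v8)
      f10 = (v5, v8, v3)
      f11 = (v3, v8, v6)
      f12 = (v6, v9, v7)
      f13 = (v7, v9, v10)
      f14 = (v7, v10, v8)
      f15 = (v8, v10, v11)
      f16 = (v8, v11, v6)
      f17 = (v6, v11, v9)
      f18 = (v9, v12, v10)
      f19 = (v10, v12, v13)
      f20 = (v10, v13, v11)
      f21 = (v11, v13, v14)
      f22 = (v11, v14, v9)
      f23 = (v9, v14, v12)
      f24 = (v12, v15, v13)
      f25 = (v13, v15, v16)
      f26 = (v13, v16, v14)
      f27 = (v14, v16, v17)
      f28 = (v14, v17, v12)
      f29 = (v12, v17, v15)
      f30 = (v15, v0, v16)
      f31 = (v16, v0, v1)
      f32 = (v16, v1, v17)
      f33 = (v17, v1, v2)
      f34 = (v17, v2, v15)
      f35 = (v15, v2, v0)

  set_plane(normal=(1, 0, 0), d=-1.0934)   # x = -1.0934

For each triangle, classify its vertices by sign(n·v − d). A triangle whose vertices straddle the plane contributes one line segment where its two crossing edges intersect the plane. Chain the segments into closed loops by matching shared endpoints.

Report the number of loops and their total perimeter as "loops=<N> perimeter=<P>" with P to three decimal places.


Straddling triangles (16 of 36):
  (v3,v6,v4) [+-+] → (-1.0934, 2.3556, 0)–(-1.0934, 2.26769, 0.0586053)  len=0.1057
  (v4,v6,v7) [+-+] → (-1.0934, 2.26769, 0.0586053)–(-1.0934, 1.8938, 0.307846)  len=0.4493
  (v3,v8,v6) [++-] → (-1.0934, 1.8938, -0.307846)–(-1.0934, 2.3556, 0)  len=0.5550
  (v6,v9,v7) [--+] → (-1.0934, 1.4518, 0.455176)–(-1.0934, 1.8938, 0.307846)  len=0.4659
  (v7,v9,v10) [+--] → (-1.0934, 1.4518, 0.455176)–(-1.0934, 1.31043, 0.5023)  len=0.1490
  (v7,v10,v8) [+-+] → (-1.0934, 1.31043, 0.5023)–(-1.0934, 1.31043, -0.319408)  len=0.8217
  (v8,v10,v11) [+--] → (-1.0934, 1.31043, -0.319408)–(-1.0934, 1.31043, -0.5023)  len=0.1829
  (v8,v11,v6) [+--] → (-1.0934, 1.31043, -0.5023)–(-1.0934, 1.8938, -0.307846)  len=0.6149
  (v10,v12,v13) [--+] → (-1.0934, -1.8938, 0.307846)–(-1.0934, -1.31043, 0.5023)  len=0.6149
  (v10,v13,v11) [-+-] → (-1.0934, -1.31043, 0.5023)–(-1.0934, -1.31043, 0.319408)  len=0.1829
  (v11,v13,v14) [-++] → (-1.0934, -1.31043, 0.319408)–(-1.0934, -1.31043, -0.5023)  len=0.8217
  (v11,v14,v9) [-+-] → (-1.0934, -1.31043, -0.5023)–(-1.0934, -1.4518, -0.455176)  len=0.1490
  (v9,v14,v12) [-+-] → (-1.0934, -1.4518, -0.455176)–(-1.0934, -1.8938, -0.307846)  len=0.4659
  (v12,v15,v13) [-++] → (-1.0934, -2.3556, 0)–(-1.0934, -1.8938, 0.307846)  len=0.5550
  (v14,v17,v12) [++-] → (-1.0934, -2.26769, -0.0586053)–(-1.0934, -1.8938, -0.307846)  len=0.4493
  (v12,v17,v15) [-++] → (-1.0934, -2.26769, -0.0586053)–(-1.0934, -2.3556, 0)  len=0.1057

Chained into 2 loop(s):
  loop 1: 8 segments, perimeter = 3.3445
  loop 2: 8 segments, perimeter = 3.3445
Total perimeter = 6.689

loops=2 perimeter=6.689


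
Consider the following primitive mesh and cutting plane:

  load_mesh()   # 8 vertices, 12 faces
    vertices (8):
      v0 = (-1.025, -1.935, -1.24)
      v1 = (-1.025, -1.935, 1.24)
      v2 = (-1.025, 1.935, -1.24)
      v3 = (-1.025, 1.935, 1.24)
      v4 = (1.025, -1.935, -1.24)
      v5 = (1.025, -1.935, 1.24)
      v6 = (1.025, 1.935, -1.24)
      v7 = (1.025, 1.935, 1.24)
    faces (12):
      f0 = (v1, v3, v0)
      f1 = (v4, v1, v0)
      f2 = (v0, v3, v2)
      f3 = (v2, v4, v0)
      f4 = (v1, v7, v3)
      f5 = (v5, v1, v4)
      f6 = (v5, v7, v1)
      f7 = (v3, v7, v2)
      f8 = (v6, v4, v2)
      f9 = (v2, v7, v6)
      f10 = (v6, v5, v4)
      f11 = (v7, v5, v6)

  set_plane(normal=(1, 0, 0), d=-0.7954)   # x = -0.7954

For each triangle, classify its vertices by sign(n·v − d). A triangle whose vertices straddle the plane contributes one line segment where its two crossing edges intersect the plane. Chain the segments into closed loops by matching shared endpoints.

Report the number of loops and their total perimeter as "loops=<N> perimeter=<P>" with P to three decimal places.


loops=1 perimeter=12.700

Straddling triangles (8 of 12):
  (v4,v1,v0) [+--] → (-0.7954, -1.935, 0.96224)–(-0.7954, -1.935, -1.24)  len=2.2022
  (v2,v4,v0) [-+-] → (-0.7954, 1.50156, -1.24)–(-0.7954, -1.935, -1.24)  len=3.4366
  (v1,v7,v3) [-+-] → (-0.7954, -1.50156, 1.24)–(-0.7954, 1.935, 1.24)  len=3.4366
  (v5,v1,v4) [+-+] → (-0.7954, -1.935, 1.24)–(-0.7954, -1.935, 0.96224)  len=0.2778
  (v5,v7,v1) [++-] → (-0.7954, -1.50156, 1.24)–(-0.7954, -1.935, 1.24)  len=0.4334
  (v3,v7,v2) [-+-] → (-0.7954, 1.935, 1.24)–(-0.7954, 1.935, -0.96224)  len=2.2022
  (v6,v4,v2) [++-] → (-0.7954, 1.50156, -1.24)–(-0.7954, 1.935, -1.24)  len=0.4334
  (v2,v7,v6) [-++] → (-0.7954, 1.935, -0.96224)–(-0.7954, 1.935, -1.24)  len=0.2778

Chained into 1 loop(s):
  loop 1: 8 segments, perimeter = 12.7000
Total perimeter = 12.700


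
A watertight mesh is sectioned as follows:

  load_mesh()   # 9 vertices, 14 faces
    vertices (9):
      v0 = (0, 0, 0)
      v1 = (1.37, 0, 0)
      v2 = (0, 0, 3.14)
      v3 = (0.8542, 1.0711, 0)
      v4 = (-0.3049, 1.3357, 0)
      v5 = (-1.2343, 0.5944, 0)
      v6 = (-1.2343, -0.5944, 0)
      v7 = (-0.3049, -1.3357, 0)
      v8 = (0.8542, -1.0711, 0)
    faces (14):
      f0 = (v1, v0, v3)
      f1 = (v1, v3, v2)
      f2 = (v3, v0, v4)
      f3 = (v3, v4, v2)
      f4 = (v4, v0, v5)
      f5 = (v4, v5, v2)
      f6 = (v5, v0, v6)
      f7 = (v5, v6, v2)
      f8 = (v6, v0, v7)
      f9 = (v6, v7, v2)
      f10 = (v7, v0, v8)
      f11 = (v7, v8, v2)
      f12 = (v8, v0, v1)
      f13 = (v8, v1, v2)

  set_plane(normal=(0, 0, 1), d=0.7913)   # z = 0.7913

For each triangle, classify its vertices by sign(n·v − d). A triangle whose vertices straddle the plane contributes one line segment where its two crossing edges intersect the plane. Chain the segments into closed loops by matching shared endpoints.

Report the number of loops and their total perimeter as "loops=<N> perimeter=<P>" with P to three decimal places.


loops=1 perimeter=6.225

Straddling triangles (7 of 14):
  (v1,v3,v2) [--+] → (0.638936, 0.801176, 0.7913)–(1.02475, 0, 0.7913)  len=0.8892
  (v3,v4,v2) [--+] → (-0.228063, 0.999095, 0.7913)–(0.638936, 0.801176, 0.7913)  len=0.8893
  (v4,v5,v2) [--+] → (-0.923249, 0.444607, 0.7913)–(-0.228063, 0.999095, 0.7913)  len=0.8892
  (v5,v6,v2) [--+] → (-0.923249, -0.444607, 0.7913)–(-0.923249, 0.444607, 0.7913)  len=0.8892
  (v6,v7,v2) [--+] → (-0.228063, -0.999095, 0.7913)–(-0.923249, -0.444607, 0.7913)  len=0.8892
  (v7,v8,v2) [--+] → (0.638936, -0.801176, 0.7913)–(-0.228063, -0.999095, 0.7913)  len=0.8893
  (v8,v1,v2) [--+] → (1.02475, 0, 0.7913)–(0.638936, -0.801176, 0.7913)  len=0.8892

Chained into 1 loop(s):
  loop 1: 7 segments, perimeter = 6.2248
Total perimeter = 6.225


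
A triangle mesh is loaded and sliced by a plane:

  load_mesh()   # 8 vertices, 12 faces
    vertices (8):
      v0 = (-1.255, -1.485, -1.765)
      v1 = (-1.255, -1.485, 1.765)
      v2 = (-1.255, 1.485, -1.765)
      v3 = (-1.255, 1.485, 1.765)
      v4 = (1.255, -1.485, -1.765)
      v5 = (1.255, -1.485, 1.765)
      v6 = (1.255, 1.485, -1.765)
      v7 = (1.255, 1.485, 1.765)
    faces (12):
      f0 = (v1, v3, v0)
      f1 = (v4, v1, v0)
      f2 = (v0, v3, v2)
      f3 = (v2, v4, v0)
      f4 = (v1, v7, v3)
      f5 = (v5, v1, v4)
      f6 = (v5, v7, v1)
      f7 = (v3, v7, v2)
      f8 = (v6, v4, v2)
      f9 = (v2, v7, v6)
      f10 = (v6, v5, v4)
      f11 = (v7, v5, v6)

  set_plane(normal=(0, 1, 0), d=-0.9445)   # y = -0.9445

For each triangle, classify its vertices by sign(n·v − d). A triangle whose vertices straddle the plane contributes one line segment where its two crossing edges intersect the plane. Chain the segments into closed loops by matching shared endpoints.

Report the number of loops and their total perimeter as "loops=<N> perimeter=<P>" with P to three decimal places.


loops=1 perimeter=12.080

Straddling triangles (8 of 12):
  (v1,v3,v0) [-+-] → (-1.255, -0.9445, 1.765)–(-1.255, -0.9445, -1.12259)  len=2.8876
  (v0,v3,v2) [-++] → (-1.255, -0.9445, -1.12259)–(-1.255, -0.9445, -1.765)  len=0.6424
  (v2,v4,v0) [+--] → (0.798214, -0.9445, -1.765)–(-1.255, -0.9445, -1.765)  len=2.0532
  (v1,v7,v3) [-++] → (-0.798214, -0.9445, 1.765)–(-1.255, -0.9445, 1.765)  len=0.4568
  (v5,v7,v1) [-+-] → (1.255, -0.9445, 1.765)–(-0.798214, -0.9445, 1.765)  len=2.0532
  (v6,v4,v2) [+-+] → (1.255, -0.9445, -1.765)–(0.798214, -0.9445, -1.765)  len=0.4568
  (v6,v5,v4) [+--] → (1.255, -0.9445, 1.12259)–(1.255, -0.9445, -1.765)  len=2.8876
  (v7,v5,v6) [+-+] → (1.255, -0.9445, 1.765)–(1.255, -0.9445, 1.12259)  len=0.6424

Chained into 1 loop(s):
  loop 1: 8 segments, perimeter = 12.0800
Total perimeter = 12.080


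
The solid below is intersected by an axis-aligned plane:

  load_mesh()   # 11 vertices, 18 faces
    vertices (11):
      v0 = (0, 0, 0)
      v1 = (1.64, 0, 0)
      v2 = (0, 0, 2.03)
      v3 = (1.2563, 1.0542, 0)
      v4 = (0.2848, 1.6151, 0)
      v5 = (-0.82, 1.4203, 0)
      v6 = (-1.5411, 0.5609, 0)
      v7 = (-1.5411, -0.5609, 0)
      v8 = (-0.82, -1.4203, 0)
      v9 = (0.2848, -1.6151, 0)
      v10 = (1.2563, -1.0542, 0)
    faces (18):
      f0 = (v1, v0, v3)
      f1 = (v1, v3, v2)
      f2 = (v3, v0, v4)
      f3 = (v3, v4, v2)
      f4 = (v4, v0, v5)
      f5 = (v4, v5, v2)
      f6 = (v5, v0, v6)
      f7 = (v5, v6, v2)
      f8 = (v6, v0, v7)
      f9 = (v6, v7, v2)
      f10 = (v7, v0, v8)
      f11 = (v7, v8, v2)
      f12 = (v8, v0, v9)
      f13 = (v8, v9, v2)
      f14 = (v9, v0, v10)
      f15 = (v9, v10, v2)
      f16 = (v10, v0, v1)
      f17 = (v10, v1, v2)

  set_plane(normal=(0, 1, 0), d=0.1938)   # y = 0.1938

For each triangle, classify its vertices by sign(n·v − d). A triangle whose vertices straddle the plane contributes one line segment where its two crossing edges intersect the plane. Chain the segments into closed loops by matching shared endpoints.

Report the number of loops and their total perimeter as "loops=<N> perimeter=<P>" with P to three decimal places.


loops=1 perimeter=7.892

Straddling triangles (10 of 18):
  (v1,v0,v3) [--+] → (0.230953, 0.1938, 0)–(1.56946, 0.1938, 0)  len=1.3385
  (v1,v3,v2) [-+-] → (1.56946, 0.1938, 0)–(0.230953, 0.1938, 1.65681)  len=2.1299
  (v3,v0,v4) [+-+] → (0.230953, 0.1938, 0)–(0.0341739, 0.1938, 0)  len=0.1968
  (v3,v4,v2) [++-] → (0.0341739, 0.1938, 1.78642)–(0.230953, 0.1938, 1.65681)  len=0.2356
  (v4,v0,v5) [+-+] → (0.0341739, 0.1938, 0)–(-0.111889, 0.1938, 0)  len=0.1461
  (v4,v5,v2) [++-] → (-0.111889, 0.1938, 1.75301)–(0.0341739, 0.1938, 1.78642)  len=0.1498
  (v5,v0,v6) [+-+] → (-0.111889, 0.1938, 0)–(-0.532475, 0.1938, 0)  len=0.4206
  (v5,v6,v2) [++-] → (-0.532475, 0.1938, 1.3286)–(-0.111889, 0.1938, 1.75301)  len=0.5975
  (v6,v0,v7) [+--] → (-0.532475, 0.1938, 0)–(-1.5411, 0.1938, 0)  len=1.0086
  (v6,v7,v2) [+--] → (-1.5411, 0.1938, 0)–(-0.532475, 0.1938, 1.3286)  len=1.6681

Chained into 1 loop(s):
  loop 1: 10 segments, perimeter = 7.8915
Total perimeter = 7.892


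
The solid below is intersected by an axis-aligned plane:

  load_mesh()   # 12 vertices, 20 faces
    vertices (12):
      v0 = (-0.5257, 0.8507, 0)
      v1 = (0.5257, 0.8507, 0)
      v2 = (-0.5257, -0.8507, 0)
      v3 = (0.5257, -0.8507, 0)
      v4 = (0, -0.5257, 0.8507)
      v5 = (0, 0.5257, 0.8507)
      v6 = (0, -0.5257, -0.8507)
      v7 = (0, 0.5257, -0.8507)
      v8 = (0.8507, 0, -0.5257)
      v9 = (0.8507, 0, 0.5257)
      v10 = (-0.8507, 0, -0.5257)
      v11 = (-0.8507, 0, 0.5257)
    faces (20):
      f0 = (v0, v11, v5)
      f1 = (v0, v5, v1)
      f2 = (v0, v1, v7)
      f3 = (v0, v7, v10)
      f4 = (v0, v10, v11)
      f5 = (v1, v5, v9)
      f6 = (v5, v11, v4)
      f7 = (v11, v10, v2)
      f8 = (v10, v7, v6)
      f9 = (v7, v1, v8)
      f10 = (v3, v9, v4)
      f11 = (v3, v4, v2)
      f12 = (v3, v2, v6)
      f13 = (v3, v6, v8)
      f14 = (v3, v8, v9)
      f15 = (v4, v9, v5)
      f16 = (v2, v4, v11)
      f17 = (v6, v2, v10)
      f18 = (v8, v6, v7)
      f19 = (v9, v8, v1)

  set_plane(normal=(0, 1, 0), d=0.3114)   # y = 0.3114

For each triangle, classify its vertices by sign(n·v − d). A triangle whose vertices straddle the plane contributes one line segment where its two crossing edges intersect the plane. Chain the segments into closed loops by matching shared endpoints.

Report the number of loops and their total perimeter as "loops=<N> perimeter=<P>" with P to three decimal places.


Straddling triangles (10 of 20):
  (v0,v11,v5) [+-+] → (-0.731733, 0.3114, 0.333267)–(-0.346785, 0.3114, 0.718215)  len=0.5444
  (v0,v7,v10) [++-] → (-0.346785, 0.3114, -0.718215)–(-0.731733, 0.3114, -0.333267)  len=0.5444
  (v0,v10,v11) [+--] → (-0.731733, 0.3114, -0.333267)–(-0.731733, 0.3114, 0.333267)  len=0.6665
  (v1,v5,v9) [++-] → (0.346785, 0.3114, 0.718215)–(0.731733, 0.3114, 0.333267)  len=0.5444
  (v5,v11,v4) [+--] → (-0.346785, 0.3114, 0.718215)–(0, 0.3114, 0.8507)  len=0.3712
  (v10,v7,v6) [-+-] → (-0.346785, 0.3114, -0.718215)–(0, 0.3114, -0.8507)  len=0.3712
  (v7,v1,v8) [++-] → (0.731733, 0.3114, -0.333267)–(0.346785, 0.3114, -0.718215)  len=0.5444
  (v4,v9,v5) [--+] → (0.346785, 0.3114, 0.718215)–(0, 0.3114, 0.8507)  len=0.3712
  (v8,v6,v7) [--+] → (0, 0.3114, -0.8507)–(0.346785, 0.3114, -0.718215)  len=0.3712
  (v9,v8,v1) [--+] → (0.731733, 0.3114, -0.333267)–(0.731733, 0.3114, 0.333267)  len=0.6665

Chained into 1 loop(s):
  loop 1: 10 segments, perimeter = 4.9956
Total perimeter = 4.996

loops=1 perimeter=4.996
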